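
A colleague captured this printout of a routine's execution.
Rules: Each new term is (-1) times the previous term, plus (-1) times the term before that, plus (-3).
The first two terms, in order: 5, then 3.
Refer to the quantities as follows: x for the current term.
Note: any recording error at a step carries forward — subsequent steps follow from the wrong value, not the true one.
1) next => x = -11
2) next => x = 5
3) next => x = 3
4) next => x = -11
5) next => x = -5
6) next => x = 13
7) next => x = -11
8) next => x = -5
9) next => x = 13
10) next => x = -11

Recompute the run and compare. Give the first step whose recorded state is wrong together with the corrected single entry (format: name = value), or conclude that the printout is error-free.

step 5, x = 5

1. x = -1*(3) + (-1)*(5) + (-3) = -11 (consistent with the printout)
2. x = -1*(-11) + (-1)*(3) + (-3) = 5 (matches)
3. x = -1*(5) + (-1)*(-11) + (-3) = 3 (consistent with the printout)
4. x = -1*(3) + (-1)*(5) + (-3) = -11 (no discrepancy)
5. x = -1*(-11) + (-1)*(3) + (-3) = 5 (the printout disagrees here)
First incorrect step: 5; the correct value is x = 5.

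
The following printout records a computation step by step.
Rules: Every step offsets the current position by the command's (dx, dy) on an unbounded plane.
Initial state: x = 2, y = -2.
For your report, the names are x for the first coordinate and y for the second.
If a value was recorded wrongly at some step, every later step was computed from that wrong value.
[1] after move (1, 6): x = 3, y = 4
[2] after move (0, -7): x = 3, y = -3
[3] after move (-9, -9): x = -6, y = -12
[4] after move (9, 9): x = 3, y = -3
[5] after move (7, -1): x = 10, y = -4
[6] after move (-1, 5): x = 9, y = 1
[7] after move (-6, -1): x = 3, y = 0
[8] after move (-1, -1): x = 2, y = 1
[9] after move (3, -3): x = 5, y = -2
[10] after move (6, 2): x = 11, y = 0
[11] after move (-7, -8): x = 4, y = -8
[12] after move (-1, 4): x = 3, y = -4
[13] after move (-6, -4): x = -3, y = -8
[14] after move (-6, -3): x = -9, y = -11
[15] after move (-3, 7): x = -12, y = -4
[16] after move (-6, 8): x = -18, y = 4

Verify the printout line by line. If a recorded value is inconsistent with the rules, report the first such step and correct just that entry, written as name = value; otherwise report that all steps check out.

step 1: x = 2 + (1) = 3, y = -2 + (6) = 4 -> exactly as logged
step 2: x = 3 + (0) = 3, y = 4 + (-7) = -3 -> consistent with the printout
step 3: x = 3 + (-9) = -6, y = -3 + (-9) = -12 -> in agreement
step 4: x = -6 + (9) = 3, y = -12 + (9) = -3 -> in agreement
step 5: x = 3 + (7) = 10, y = -3 + (-1) = -4 -> in agreement
step 6: x = 10 + (-1) = 9, y = -4 + (5) = 1 -> exactly as logged
step 7: x = 9 + (-6) = 3, y = 1 + (-1) = 0 -> confirmed correct
step 8: x = 3 + (-1) = 2, y = 0 + (-1) = -1 -> a discrepancy with the printout
The audit stops at step 8: the recorded entry is wrong and should be y = -1.

step 8, y = -1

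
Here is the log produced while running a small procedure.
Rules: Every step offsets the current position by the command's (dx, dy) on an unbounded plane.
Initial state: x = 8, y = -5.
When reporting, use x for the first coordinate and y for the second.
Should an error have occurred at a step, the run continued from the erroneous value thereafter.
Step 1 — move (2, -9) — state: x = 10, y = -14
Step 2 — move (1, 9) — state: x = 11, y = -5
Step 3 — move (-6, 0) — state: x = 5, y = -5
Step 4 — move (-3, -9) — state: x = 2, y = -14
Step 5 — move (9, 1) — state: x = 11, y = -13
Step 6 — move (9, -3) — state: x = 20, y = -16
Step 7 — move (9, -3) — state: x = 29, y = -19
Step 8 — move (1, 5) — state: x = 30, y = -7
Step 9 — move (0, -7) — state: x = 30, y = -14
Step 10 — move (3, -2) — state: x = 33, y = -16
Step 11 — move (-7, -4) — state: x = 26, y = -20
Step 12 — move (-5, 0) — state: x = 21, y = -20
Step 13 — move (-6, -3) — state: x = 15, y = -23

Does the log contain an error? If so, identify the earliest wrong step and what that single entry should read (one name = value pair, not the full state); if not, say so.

step 8, y = -14

Recomputing the run from the initial state:
step 1: x = 10, y = -14
step 2: x = 11, y = -5
step 3: x = 5, y = -5
step 4: x = 2, y = -14
step 5: x = 11, y = -13
step 6: x = 20, y = -16
step 7: x = 29, y = -19
step 8: x = 30, y = -14
step 9: x = 30, y = -21
step 10: x = 33, y = -23
step 11: x = 26, y = -27
step 12: x = 21, y = -27
step 13: x = 15, y = -30
The first disagreement with the log is at step 8, where the value should be y = -14.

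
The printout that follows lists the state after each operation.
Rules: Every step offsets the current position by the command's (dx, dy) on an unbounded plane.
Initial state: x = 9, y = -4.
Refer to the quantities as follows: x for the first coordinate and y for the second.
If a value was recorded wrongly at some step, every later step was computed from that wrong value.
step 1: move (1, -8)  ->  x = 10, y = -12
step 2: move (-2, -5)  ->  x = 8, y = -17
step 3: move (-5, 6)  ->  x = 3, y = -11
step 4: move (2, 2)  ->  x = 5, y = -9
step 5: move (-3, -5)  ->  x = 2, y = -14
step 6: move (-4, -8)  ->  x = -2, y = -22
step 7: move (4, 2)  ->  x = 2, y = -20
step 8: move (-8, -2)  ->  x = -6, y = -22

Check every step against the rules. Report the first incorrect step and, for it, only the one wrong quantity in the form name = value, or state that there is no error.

no error

Step 1: x = 9 + (1) = 10, y = -4 + (-8) = -12 — in agreement.
Step 2: x = 10 + (-2) = 8, y = -12 + (-5) = -17 — agrees with the printout.
Step 3: x = 8 + (-5) = 3, y = -17 + (6) = -11 — confirmed correct.
Step 4: x = 3 + (2) = 5, y = -11 + (2) = -9 — exactly as logged.
Step 5: x = 5 + (-3) = 2, y = -9 + (-5) = -14 — consistent with the printout.
Step 6: x = 2 + (-4) = -2, y = -14 + (-8) = -22 — no discrepancy.
Step 7: x = -2 + (4) = 2, y = -22 + (2) = -20 — exactly as logged.
Step 8: x = 2 + (-8) = -6, y = -20 + (-2) = -22 — matches.
All entries verified; no error found.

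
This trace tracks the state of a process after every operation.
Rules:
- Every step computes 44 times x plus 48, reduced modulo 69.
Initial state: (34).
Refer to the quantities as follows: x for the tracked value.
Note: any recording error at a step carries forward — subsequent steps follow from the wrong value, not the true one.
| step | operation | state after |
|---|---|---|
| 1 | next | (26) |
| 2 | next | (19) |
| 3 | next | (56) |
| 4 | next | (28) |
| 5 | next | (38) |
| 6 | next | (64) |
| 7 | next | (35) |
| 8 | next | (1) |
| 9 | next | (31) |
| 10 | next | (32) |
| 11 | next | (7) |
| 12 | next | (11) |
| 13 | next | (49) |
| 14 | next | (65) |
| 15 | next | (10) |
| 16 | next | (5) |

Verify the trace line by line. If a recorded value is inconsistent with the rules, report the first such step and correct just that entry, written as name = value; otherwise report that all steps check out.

Recomputing the run from the initial state:
step 1: x = 26
step 2: x = 19
step 3: x = 56
step 4: x = 28
step 5: x = 38
step 6: x = 64
step 7: x = 35
step 8: x = 1
step 9: x = 23
step 10: x = 25
step 11: x = 44
step 12: x = 52
step 13: x = 59
step 14: x = 22
step 15: x = 50
step 16: x = 40
The first disagreement with the trace is at step 9, where the value should be x = 23.

step 9, x = 23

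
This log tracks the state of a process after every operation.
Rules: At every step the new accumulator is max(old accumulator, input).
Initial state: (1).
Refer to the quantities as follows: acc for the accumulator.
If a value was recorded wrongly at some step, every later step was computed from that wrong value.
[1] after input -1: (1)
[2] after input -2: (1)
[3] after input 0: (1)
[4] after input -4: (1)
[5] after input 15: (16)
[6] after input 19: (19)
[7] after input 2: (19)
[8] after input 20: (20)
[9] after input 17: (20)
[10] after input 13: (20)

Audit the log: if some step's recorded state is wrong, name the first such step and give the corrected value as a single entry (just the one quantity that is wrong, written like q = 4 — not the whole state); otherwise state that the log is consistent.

Step 1: acc = max(1, -1) = 1 — verified.
Step 2: acc = max(1, -2) = 1 — matches.
Step 3: acc = max(1, 0) = 1 — checks out.
Step 4: acc = max(1, -4) = 1 — matches.
Step 5: acc = max(1, 15) = 15 — the log has a different value.
First deviation found at step 5; the corrected entry is acc = 15.

step 5, acc = 15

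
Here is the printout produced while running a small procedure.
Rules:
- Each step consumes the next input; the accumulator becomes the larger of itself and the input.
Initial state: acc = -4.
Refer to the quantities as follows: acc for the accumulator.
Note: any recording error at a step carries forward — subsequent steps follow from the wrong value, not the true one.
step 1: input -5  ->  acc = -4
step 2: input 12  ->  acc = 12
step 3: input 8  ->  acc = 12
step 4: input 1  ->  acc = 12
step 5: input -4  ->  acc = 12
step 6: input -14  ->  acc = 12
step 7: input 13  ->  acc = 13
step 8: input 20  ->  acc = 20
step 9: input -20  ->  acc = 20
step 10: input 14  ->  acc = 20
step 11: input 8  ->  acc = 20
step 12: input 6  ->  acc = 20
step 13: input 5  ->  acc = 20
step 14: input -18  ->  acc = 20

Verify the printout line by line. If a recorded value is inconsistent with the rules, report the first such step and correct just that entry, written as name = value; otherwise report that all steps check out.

1. acc = max(-4, -5) = -4 (exactly as logged)
2. acc = max(-4, 12) = 12 (same as recorded)
3. acc = max(12, 8) = 12 (agrees with the printout)
4. acc = max(12, 1) = 12 (exactly as logged)
5. acc = max(12, -4) = 12 (confirmed correct)
6. acc = max(12, -14) = 12 (in agreement)
7. acc = max(12, 13) = 13 (checks out)
8. acc = max(13, 20) = 20 (checks out)
9. acc = max(20, -20) = 20 (confirmed correct)
10. acc = max(20, 14) = 20 (consistent with the printout)
11. acc = max(20, 8) = 20 (no discrepancy)
12. acc = max(20, 6) = 20 (confirmed correct)
13. acc = max(20, 5) = 20 (confirmed correct)
14. acc = max(20, -18) = 20 (verified)
Every step is consistent.

no error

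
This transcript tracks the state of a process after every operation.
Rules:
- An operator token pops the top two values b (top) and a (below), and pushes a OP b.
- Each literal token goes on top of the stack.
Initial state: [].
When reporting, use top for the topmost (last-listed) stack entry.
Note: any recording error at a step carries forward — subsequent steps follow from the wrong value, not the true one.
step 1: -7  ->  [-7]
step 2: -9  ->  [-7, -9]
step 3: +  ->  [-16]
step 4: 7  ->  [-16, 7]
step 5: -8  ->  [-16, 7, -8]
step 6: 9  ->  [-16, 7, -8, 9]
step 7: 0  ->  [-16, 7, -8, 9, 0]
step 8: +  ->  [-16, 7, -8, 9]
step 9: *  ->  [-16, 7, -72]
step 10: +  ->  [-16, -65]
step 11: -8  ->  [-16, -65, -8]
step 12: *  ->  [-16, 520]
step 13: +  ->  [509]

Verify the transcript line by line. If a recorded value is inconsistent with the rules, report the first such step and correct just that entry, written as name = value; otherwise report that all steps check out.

1. push -7: top = -7 (consistent with the transcript)
2. push -9: top = -9 (no discrepancy)
3. -7 + -9 = -16 (exactly as logged)
4. push 7: top = 7 (confirmed correct)
5. push -8: top = -8 (verified)
6. push 9: top = 9 (matches)
7. push 0: top = 0 (verified)
8. 9 + 0 = 9 (no discrepancy)
9. -8 * 9 = -72 (checks out)
10. 7 + -72 = -65 (same as recorded)
11. push -8: top = -8 (same as recorded)
12. -65 * -8 = 520 (verified)
13. -16 + 520 = 504 (a discrepancy with the transcript)
That makes step 13 the first incorrect line — top = 504 is what it should show.

step 13, top = 504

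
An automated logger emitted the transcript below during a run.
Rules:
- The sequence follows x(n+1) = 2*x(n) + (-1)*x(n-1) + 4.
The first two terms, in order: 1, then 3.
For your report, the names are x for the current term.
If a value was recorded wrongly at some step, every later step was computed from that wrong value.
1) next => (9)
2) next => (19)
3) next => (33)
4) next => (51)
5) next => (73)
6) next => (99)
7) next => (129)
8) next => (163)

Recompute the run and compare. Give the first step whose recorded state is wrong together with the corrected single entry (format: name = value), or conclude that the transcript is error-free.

no error

1. x = 2*(3) + (-1)*(1) + (4) = 9 (verified)
2. x = 2*(9) + (-1)*(3) + (4) = 19 (in agreement)
3. x = 2*(19) + (-1)*(9) + (4) = 33 (verified)
4. x = 2*(33) + (-1)*(19) + (4) = 51 (no discrepancy)
5. x = 2*(51) + (-1)*(33) + (4) = 73 (agrees with the transcript)
6. x = 2*(73) + (-1)*(51) + (4) = 99 (confirmed correct)
7. x = 2*(99) + (-1)*(73) + (4) = 129 (in agreement)
8. x = 2*(129) + (-1)*(99) + (4) = 163 (same as recorded)
All entries verified; no error found.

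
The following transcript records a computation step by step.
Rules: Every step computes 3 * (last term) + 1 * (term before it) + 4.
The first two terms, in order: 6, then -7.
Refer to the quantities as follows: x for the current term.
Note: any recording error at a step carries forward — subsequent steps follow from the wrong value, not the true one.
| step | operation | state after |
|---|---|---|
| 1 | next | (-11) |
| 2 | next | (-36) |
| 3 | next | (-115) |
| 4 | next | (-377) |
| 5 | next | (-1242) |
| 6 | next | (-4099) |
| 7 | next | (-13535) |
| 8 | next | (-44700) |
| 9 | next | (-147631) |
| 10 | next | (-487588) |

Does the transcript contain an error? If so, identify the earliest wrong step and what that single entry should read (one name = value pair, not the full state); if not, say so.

step 10, x = -487589

Recomputing the run from the initial state:
step 1: x = -11
step 2: x = -36
step 3: x = -115
step 4: x = -377
step 5: x = -1242
step 6: x = -4099
step 7: x = -13535
step 8: x = -44700
step 9: x = -147631
step 10: x = -487589
The first disagreement with the transcript is at step 10, where the value should be x = -487589.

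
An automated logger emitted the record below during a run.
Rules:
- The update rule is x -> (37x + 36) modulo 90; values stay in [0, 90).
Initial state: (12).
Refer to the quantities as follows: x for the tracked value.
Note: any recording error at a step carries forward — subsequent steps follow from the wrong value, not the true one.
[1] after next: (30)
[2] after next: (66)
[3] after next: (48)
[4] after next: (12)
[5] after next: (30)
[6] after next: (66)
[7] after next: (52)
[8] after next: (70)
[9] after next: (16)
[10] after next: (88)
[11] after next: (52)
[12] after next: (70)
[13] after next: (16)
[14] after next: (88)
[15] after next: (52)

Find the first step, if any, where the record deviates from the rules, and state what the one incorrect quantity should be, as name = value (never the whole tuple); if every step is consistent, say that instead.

Recomputing the run from the initial state:
step 1: x = 30
step 2: x = 66
step 3: x = 48
step 4: x = 12
step 5: x = 30
step 6: x = 66
step 7: x = 48
step 8: x = 12
step 9: x = 30
step 10: x = 66
step 11: x = 48
step 12: x = 12
step 13: x = 30
step 14: x = 66
step 15: x = 48
The first disagreement with the record is at step 7, where the value should be x = 48.

step 7, x = 48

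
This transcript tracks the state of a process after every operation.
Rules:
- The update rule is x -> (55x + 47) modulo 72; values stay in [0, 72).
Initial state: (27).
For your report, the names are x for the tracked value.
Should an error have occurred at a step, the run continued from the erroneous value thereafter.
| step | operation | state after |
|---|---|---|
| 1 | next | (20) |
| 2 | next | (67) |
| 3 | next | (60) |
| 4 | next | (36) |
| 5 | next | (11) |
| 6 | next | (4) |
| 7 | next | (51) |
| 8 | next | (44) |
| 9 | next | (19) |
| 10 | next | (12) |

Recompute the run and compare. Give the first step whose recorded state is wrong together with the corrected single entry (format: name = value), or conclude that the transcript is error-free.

1. x = (55*27 + 47) mod 72 = 20 (agrees with the transcript)
2. x = (55*20 + 47) mod 72 = 67 (exactly as logged)
3. x = (55*67 + 47) mod 72 = 60 (same as recorded)
4. x = (55*60 + 47) mod 72 = 35 (a discrepancy with the transcript)
Conclusion: step 4 carries the first error; the entry should be x = 35.

step 4, x = 35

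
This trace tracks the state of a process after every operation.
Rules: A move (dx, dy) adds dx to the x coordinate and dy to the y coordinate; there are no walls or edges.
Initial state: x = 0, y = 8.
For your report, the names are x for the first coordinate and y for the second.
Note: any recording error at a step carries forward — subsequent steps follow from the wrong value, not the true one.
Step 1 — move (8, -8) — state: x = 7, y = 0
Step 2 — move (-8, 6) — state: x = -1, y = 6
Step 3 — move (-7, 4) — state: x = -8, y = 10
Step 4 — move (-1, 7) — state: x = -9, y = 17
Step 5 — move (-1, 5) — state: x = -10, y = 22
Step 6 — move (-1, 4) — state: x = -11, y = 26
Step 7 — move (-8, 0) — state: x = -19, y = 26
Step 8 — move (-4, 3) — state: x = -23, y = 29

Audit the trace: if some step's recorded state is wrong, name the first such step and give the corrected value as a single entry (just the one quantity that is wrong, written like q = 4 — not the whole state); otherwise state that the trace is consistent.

Step 1: x = 0 + (8) = 8, y = 8 + (-8) = 0 — the recorded entry deviates here.
Step 1 is the first one off; corrected, x = 8.

step 1, x = 8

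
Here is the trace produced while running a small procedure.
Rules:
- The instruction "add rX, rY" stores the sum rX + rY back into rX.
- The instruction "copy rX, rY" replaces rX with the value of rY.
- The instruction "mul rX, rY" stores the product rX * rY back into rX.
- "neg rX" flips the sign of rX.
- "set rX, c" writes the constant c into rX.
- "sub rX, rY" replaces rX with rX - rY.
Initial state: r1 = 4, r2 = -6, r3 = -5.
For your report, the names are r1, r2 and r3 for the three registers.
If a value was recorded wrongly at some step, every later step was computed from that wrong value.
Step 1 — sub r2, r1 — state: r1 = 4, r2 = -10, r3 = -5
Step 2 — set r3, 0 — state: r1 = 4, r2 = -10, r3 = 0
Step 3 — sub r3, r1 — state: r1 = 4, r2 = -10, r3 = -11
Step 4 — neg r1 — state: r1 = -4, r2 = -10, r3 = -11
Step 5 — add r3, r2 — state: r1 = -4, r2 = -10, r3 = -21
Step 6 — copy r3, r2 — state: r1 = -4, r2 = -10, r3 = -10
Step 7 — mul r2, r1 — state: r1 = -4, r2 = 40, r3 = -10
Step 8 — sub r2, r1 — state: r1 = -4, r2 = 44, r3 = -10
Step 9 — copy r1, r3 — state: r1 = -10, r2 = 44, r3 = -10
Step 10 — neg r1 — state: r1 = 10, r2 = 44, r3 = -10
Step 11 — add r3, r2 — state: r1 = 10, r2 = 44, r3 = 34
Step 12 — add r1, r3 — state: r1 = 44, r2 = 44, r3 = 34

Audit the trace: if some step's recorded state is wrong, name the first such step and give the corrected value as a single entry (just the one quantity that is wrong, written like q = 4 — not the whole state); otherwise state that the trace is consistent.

Recomputing the run from the initial state:
step 1: r1 = 4, r2 = -10, r3 = -5
step 2: r1 = 4, r2 = -10, r3 = 0
step 3: r1 = 4, r2 = -10, r3 = -4
step 4: r1 = -4, r2 = -10, r3 = -4
step 5: r1 = -4, r2 = -10, r3 = -14
step 6: r1 = -4, r2 = -10, r3 = -10
step 7: r1 = -4, r2 = 40, r3 = -10
step 8: r1 = -4, r2 = 44, r3 = -10
step 9: r1 = -10, r2 = 44, r3 = -10
step 10: r1 = 10, r2 = 44, r3 = -10
step 11: r1 = 10, r2 = 44, r3 = 34
step 12: r1 = 44, r2 = 44, r3 = 34
The first disagreement with the trace is at step 3, where the value should be r3 = -4.

step 3, r3 = -4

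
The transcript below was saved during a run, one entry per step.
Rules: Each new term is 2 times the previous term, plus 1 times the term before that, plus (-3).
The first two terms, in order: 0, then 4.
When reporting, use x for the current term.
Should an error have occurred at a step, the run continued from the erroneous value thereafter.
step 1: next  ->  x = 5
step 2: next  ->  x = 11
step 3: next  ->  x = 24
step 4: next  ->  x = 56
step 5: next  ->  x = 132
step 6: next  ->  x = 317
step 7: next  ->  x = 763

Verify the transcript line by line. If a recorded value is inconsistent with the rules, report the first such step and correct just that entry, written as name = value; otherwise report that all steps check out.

step 5, x = 133

Recomputing the run from the initial state:
step 1: x = 5
step 2: x = 11
step 3: x = 24
step 4: x = 56
step 5: x = 133
step 6: x = 319
step 7: x = 768
The first disagreement with the transcript is at step 5, where the value should be x = 133.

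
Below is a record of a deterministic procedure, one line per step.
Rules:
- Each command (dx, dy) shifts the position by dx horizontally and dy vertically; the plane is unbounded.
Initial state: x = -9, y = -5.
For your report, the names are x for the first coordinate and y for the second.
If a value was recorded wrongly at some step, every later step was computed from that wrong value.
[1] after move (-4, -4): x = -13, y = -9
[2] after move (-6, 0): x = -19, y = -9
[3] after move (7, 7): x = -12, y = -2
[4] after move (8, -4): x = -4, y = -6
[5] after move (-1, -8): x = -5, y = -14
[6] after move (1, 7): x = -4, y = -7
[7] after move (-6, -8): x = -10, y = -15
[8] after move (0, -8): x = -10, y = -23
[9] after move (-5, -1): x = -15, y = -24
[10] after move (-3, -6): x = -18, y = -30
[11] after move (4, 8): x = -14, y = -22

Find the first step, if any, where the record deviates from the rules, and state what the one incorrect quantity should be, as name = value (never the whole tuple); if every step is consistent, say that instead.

no error

Recomputing the run from the initial state:
step 1: x = -13, y = -9
step 2: x = -19, y = -9
step 3: x = -12, y = -2
step 4: x = -4, y = -6
step 5: x = -5, y = -14
step 6: x = -4, y = -7
step 7: x = -10, y = -15
step 8: x = -10, y = -23
step 9: x = -15, y = -24
step 10: x = -18, y = -30
step 11: x = -14, y = -22
This matches the record at every step.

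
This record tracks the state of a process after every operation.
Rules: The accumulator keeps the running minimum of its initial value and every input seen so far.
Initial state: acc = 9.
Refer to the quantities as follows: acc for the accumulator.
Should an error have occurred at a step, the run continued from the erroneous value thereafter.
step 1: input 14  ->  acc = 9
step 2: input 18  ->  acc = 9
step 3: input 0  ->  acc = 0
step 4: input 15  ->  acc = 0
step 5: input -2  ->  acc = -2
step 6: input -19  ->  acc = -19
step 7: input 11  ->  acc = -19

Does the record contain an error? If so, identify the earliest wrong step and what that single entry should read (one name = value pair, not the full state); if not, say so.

Recomputing the run from the initial state:
step 1: acc = 9
step 2: acc = 9
step 3: acc = 0
step 4: acc = 0
step 5: acc = -2
step 6: acc = -19
step 7: acc = -19
This matches the record at every step.

no error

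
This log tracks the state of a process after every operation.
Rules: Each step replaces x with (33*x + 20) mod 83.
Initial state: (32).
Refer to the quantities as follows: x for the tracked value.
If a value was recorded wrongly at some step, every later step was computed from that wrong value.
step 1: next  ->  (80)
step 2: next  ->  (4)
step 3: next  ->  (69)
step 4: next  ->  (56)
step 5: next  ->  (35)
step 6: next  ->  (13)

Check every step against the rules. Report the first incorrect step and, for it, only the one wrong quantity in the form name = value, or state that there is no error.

step 5, x = 42

Step 1: x = (33*32 + 20) mod 83 = 80 — consistent with the log.
Step 2: x = (33*80 + 20) mod 83 = 4 — agrees with the log.
Step 3: x = (33*4 + 20) mod 83 = 69 — verified.
Step 4: x = (33*69 + 20) mod 83 = 56 — same as recorded.
Step 5: x = (33*56 + 20) mod 83 = 42 — the recorded entry deviates here.
That makes step 5 the first incorrect line — x = 42 is what it should show.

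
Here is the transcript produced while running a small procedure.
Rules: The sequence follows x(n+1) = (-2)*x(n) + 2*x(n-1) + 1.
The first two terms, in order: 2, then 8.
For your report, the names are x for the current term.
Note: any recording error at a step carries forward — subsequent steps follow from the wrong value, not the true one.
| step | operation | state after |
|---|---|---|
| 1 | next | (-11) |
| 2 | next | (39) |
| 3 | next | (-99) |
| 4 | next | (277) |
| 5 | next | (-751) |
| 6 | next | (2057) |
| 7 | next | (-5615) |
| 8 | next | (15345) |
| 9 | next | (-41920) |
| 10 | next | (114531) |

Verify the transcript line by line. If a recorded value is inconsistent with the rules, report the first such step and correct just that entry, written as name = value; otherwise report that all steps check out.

step 9, x = -41919

Recomputing the run from the initial state:
step 1: x = -11
step 2: x = 39
step 3: x = -99
step 4: x = 277
step 5: x = -751
step 6: x = 2057
step 7: x = -5615
step 8: x = 15345
step 9: x = -41919
step 10: x = 114529
The first disagreement with the transcript is at step 9, where the value should be x = -41919.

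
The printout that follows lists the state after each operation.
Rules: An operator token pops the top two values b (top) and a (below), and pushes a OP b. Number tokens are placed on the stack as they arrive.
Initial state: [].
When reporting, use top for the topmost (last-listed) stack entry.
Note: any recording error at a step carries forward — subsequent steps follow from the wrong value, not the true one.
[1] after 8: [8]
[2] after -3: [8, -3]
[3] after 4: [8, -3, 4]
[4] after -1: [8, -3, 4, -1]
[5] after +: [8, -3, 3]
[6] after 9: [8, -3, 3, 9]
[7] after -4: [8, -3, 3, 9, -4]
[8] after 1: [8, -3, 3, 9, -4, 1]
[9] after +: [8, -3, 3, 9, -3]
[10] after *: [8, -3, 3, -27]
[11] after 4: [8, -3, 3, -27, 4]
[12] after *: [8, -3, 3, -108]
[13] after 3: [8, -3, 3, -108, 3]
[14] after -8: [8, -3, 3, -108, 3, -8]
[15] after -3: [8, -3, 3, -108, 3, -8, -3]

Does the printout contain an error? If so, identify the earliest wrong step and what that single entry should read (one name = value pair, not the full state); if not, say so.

no error

Recomputing the run from the initial state:
step 1: [8]
step 2: [8, -3]
step 3: [8, -3, 4]
step 4: [8, -3, 4, -1]
step 5: [8, -3, 3]
step 6: [8, -3, 3, 9]
step 7: [8, -3, 3, 9, -4]
step 8: [8, -3, 3, 9, -4, 1]
step 9: [8, -3, 3, 9, -3]
step 10: [8, -3, 3, -27]
step 11: [8, -3, 3, -27, 4]
step 12: [8, -3, 3, -108]
step 13: [8, -3, 3, -108, 3]
step 14: [8, -3, 3, -108, 3, -8]
step 15: [8, -3, 3, -108, 3, -8, -3]
This matches the printout at every step.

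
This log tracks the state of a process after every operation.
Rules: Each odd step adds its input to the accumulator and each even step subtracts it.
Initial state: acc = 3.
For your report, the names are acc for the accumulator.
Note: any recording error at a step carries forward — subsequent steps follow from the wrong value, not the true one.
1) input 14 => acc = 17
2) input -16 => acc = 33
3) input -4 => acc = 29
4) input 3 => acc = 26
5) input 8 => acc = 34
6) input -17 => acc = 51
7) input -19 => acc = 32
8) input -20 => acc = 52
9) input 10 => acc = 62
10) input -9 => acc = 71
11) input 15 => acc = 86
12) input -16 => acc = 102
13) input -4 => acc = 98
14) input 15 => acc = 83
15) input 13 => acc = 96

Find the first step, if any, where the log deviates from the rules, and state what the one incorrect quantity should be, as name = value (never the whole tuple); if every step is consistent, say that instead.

no error

1. acc = 3 + 14 = 17 (checks out)
2. acc = 17 - -16 = 33 (consistent with the log)
3. acc = 33 + -4 = 29 (no discrepancy)
4. acc = 29 - 3 = 26 (agrees with the log)
5. acc = 26 + 8 = 34 (same as recorded)
6. acc = 34 - -17 = 51 (consistent with the log)
7. acc = 51 + -19 = 32 (checks out)
8. acc = 32 - -20 = 52 (matches)
9. acc = 52 + 10 = 62 (confirmed correct)
10. acc = 62 - -9 = 71 (exactly as logged)
11. acc = 71 + 15 = 86 (verified)
12. acc = 86 - -16 = 102 (verified)
13. acc = 102 + -4 = 98 (no discrepancy)
14. acc = 98 - 15 = 83 (confirmed correct)
15. acc = 83 + 13 = 96 (consistent with the log)
The whole run recomputes cleanly — no discrepancies.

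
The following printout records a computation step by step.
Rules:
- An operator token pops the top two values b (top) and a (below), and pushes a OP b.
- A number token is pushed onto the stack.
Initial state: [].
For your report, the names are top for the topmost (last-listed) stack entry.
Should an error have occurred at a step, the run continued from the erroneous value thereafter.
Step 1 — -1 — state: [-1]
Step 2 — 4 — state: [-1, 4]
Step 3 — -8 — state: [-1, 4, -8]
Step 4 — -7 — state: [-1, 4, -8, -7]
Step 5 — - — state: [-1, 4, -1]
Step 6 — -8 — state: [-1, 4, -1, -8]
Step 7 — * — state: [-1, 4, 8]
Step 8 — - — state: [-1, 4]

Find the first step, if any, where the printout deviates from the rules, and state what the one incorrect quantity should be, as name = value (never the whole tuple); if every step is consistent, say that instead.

Recomputing the run from the initial state:
step 1: [-1]
step 2: [-1, 4]
step 3: [-1, 4, -8]
step 4: [-1, 4, -8, -7]
step 5: [-1, 4, -1]
step 6: [-1, 4, -1, -8]
step 7: [-1, 4, 8]
step 8: [-1, -4]
The first disagreement with the printout is at step 8, where the value should be top = -4.

step 8, top = -4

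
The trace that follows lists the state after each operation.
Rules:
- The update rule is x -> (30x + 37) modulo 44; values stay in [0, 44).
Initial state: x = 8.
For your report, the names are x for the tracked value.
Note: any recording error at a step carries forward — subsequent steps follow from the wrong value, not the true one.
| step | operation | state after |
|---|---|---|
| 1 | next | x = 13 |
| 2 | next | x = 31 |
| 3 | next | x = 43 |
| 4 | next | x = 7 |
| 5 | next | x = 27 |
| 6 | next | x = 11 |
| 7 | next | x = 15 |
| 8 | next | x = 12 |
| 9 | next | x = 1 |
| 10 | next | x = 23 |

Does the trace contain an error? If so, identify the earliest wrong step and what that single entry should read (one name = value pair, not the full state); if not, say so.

step 8, x = 3

Recomputing the run from the initial state:
step 1: x = 13
step 2: x = 31
step 3: x = 43
step 4: x = 7
step 5: x = 27
step 6: x = 11
step 7: x = 15
step 8: x = 3
step 9: x = 39
step 10: x = 19
The first disagreement with the trace is at step 8, where the value should be x = 3.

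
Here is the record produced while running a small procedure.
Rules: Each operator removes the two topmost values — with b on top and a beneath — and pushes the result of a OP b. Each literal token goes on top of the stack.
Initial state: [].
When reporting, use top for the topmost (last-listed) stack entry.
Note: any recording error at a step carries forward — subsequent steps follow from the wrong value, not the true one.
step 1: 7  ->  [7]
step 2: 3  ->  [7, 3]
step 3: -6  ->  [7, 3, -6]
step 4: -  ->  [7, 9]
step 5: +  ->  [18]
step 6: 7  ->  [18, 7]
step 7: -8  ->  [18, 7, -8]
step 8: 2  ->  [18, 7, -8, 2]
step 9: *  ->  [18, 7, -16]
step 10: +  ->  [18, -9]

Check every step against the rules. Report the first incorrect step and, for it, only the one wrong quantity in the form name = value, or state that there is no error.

Recomputing the run from the initial state:
step 1: [7]
step 2: [7, 3]
step 3: [7, 3, -6]
step 4: [7, 9]
step 5: [16]
step 6: [16, 7]
step 7: [16, 7, -8]
step 8: [16, 7, -8, 2]
step 9: [16, 7, -16]
step 10: [16, -9]
The first disagreement with the record is at step 5, where the value should be top = 16.

step 5, top = 16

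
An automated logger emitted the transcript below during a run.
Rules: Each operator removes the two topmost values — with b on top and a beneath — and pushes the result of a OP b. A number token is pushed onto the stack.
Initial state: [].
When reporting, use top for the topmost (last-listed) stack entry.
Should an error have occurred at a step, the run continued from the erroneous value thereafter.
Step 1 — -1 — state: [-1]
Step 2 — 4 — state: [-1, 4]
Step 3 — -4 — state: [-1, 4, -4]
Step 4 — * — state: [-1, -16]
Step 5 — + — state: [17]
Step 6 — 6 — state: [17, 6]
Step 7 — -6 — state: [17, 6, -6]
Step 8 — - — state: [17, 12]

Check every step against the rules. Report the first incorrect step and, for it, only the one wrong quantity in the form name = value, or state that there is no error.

step 5, top = -17

Recomputing the run from the initial state:
step 1: [-1]
step 2: [-1, 4]
step 3: [-1, 4, -4]
step 4: [-1, -16]
step 5: [-17]
step 6: [-17, 6]
step 7: [-17, 6, -6]
step 8: [-17, 12]
The first disagreement with the transcript is at step 5, where the value should be top = -17.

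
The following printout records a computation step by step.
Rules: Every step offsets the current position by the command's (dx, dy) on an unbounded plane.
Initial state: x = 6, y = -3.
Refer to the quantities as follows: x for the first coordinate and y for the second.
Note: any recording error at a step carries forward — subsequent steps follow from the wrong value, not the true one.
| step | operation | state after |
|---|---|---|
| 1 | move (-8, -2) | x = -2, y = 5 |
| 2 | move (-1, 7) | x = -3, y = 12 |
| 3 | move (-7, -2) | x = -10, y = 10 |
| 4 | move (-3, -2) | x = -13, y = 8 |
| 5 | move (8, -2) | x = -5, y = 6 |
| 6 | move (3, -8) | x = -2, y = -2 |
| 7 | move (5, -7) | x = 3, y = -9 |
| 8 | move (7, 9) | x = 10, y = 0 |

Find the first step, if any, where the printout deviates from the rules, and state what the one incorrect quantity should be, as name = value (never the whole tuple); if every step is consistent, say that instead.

Recomputing the run from the initial state:
step 1: x = -2, y = -5
step 2: x = -3, y = 2
step 3: x = -10, y = 0
step 4: x = -13, y = -2
step 5: x = -5, y = -4
step 6: x = -2, y = -12
step 7: x = 3, y = -19
step 8: x = 10, y = -10
The first disagreement with the printout is at step 1, where the value should be y = -5.

step 1, y = -5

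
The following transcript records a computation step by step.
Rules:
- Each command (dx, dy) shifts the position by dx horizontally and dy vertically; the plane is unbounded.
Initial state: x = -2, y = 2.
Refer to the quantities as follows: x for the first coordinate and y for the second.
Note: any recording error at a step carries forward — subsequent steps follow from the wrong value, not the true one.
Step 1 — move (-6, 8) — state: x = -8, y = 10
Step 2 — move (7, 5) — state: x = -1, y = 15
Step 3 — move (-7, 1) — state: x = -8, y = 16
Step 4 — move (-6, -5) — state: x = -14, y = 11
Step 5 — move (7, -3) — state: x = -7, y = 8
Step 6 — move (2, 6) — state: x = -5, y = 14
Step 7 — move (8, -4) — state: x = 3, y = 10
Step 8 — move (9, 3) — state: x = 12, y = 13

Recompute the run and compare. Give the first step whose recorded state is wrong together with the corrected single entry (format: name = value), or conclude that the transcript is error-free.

Recomputing the run from the initial state:
step 1: x = -8, y = 10
step 2: x = -1, y = 15
step 3: x = -8, y = 16
step 4: x = -14, y = 11
step 5: x = -7, y = 8
step 6: x = -5, y = 14
step 7: x = 3, y = 10
step 8: x = 12, y = 13
This matches the transcript at every step.

no error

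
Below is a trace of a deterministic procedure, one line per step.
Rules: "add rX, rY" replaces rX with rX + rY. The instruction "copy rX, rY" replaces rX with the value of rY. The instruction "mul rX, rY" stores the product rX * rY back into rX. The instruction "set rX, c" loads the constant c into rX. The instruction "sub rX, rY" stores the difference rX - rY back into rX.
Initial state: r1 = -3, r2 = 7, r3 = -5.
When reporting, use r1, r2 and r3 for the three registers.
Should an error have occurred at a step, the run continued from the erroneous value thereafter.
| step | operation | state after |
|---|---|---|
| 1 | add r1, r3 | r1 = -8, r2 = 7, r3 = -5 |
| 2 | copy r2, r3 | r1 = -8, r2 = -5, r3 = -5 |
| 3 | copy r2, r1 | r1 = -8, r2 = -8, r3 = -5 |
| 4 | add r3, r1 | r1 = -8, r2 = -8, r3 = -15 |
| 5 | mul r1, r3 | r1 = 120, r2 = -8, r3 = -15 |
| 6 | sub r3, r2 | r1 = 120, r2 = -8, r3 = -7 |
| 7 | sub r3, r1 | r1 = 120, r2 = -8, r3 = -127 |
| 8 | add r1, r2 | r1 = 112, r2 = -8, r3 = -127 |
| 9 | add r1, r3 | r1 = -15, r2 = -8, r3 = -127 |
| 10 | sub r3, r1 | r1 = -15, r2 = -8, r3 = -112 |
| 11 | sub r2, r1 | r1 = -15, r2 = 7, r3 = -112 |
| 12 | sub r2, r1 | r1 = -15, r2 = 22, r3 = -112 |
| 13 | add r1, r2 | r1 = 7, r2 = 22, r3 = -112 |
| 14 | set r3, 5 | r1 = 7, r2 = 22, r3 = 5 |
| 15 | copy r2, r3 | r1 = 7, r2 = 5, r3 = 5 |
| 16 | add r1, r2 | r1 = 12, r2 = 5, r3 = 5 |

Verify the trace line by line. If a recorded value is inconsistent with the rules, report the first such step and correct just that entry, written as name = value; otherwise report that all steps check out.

1. r1 = -3 + -5 = -8 (in agreement)
2. r2 = -5 (matches)
3. r2 = -8 (exactly as logged)
4. r3 = -5 + -8 = -13 (the trace disagrees here)
So the first discrepancy is step 4, where the right value is r3 = -13.

step 4, r3 = -13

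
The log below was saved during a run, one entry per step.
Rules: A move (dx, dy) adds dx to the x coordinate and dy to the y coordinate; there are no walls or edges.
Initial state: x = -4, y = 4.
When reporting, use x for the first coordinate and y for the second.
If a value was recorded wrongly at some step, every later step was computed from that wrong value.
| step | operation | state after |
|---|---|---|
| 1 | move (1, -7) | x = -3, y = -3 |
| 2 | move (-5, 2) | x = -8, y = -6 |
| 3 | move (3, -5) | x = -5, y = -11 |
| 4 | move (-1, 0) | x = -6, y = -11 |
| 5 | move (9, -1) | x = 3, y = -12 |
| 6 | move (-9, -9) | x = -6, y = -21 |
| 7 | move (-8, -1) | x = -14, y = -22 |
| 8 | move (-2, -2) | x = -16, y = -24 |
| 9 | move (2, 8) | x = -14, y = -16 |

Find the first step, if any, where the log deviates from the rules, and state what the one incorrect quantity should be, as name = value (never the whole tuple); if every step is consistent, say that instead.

Recomputing the run from the initial state:
step 1: x = -3, y = -3
step 2: x = -8, y = -1
step 3: x = -5, y = -6
step 4: x = -6, y = -6
step 5: x = 3, y = -7
step 6: x = -6, y = -16
step 7: x = -14, y = -17
step 8: x = -16, y = -19
step 9: x = -14, y = -11
The first disagreement with the log is at step 2, where the value should be y = -1.

step 2, y = -1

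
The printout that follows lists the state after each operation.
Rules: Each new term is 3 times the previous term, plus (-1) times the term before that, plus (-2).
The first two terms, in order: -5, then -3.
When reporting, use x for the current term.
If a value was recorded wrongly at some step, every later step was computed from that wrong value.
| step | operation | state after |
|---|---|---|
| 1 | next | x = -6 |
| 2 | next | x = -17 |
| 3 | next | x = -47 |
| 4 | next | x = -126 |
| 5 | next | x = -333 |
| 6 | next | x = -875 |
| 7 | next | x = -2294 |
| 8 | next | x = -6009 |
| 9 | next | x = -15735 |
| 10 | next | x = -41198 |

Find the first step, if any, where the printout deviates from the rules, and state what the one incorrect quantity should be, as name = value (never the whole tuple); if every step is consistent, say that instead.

no error

1. x = 3*(-3) + (-1)*(-5) + (-2) = -6 (checks out)
2. x = 3*(-6) + (-1)*(-3) + (-2) = -17 (confirmed correct)
3. x = 3*(-17) + (-1)*(-6) + (-2) = -47 (confirmed correct)
4. x = 3*(-47) + (-1)*(-17) + (-2) = -126 (same as recorded)
5. x = 3*(-126) + (-1)*(-47) + (-2) = -333 (matches)
6. x = 3*(-333) + (-1)*(-126) + (-2) = -875 (checks out)
7. x = 3*(-875) + (-1)*(-333) + (-2) = -2294 (in agreement)
8. x = 3*(-2294) + (-1)*(-875) + (-2) = -6009 (agrees with the printout)
9. x = 3*(-6009) + (-1)*(-2294) + (-2) = -15735 (consistent with the printout)
10. x = 3*(-15735) + (-1)*(-6009) + (-2) = -41198 (verified)
The recomputation confirms every line.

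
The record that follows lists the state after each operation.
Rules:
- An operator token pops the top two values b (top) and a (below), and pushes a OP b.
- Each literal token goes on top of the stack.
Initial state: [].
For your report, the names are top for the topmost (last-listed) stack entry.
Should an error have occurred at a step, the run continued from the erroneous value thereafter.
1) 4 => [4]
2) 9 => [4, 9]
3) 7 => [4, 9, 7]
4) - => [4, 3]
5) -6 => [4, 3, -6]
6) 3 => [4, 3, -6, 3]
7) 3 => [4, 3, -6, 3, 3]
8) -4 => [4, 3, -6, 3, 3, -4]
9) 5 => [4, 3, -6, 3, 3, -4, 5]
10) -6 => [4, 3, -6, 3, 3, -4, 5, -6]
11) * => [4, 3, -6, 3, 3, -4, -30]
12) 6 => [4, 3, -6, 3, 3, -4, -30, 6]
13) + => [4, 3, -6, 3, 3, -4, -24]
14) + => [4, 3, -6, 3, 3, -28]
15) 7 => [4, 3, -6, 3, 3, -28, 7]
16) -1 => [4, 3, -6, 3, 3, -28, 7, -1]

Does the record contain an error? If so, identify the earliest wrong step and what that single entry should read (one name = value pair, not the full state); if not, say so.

step 1: push 4: top = 4 -> in agreement
step 2: push 9: top = 9 -> consistent with the record
step 3: push 7: top = 7 -> in agreement
step 4: 9 - 7 = 2 -> the entry is off here
Conclusion: step 4 carries the first error; the entry should be top = 2.

step 4, top = 2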